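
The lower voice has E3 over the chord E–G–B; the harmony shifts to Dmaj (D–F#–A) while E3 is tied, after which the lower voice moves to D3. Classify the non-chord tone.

The harmony at that moment is D major triad (D, F#, A); E3 is not a chord tone.
It is held over (the same pitch as the preceding E3) and left by step down to D3.
Held over from the previous chord and resolving down by step — a suspension.

E3 is a suspension.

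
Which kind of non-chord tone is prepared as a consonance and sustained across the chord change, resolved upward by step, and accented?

Approach: by preparation — the pitch is first a chord tone, then held (tied or repeated) while the harmony changes under it. Departure: up by step. Metric position: strong.
A prepared dissonance that resolves upward by step — a retardation. (The same figure resolving downward would be a suspension.)

Retardation.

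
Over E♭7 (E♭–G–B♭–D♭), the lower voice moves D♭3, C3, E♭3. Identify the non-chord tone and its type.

The harmony at that moment is E♭ dominant seventh chord (E♭, G, B♭, D♭); C3 is not a chord tone.
It is approached by step down from D♭3 and left by leap up to E♭3.
Step in, leap out — an escape tone.

C3 is an escape tone.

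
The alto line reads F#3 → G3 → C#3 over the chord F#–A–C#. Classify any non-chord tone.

G3 is an escape tone.

The harmony at that moment is F# minor triad (F#, A, C#); G3 is not a chord tone.
It is approached by step up from F#3 and left by leap down to C#3.
Step in, leap out — an escape tone.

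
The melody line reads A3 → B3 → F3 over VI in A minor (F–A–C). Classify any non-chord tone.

B3 is an escape tone.

The harmony at that moment is F major triad (F, A, C); B3 is not a chord tone.
It is approached by step up from A3 and left by leap down to F3.
Step in, leap out — an escape tone.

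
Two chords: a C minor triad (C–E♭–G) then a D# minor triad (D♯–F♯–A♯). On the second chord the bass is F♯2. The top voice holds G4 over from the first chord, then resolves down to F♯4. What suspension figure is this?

At the second chord the bass is F♯2. The suspended G4 lies a ninth above the bass; after resolving down by step to F♯4, the interval above the bass becomes an octave.
Suspension figures are named by those two intervals: 9–8.

9–8 suspension.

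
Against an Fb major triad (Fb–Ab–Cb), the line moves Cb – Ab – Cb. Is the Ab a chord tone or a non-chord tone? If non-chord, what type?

Chord tone (the third of Fb major triad).

Fb major triad contains Fb, Ab, Cb; Ab is the third, so it is a chord tone.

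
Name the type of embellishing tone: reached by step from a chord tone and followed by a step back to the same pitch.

Approach: by step. Departure: by step in the opposite direction, back to the starting pitch.
Stepwise on both sides but reversing to return to the same chord tone — a neighbor tone. (Had it continued onward in the same direction it would be a passing tone instead.)

Neighbor tone.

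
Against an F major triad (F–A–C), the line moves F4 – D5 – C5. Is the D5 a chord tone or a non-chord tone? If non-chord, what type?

Non-chord tone — an appoggiatura.

The harmony at that moment is F major triad (F, A, C); D5 is not a chord tone.
It is approached by leap up from F4 and left by step down to C5.
Leap in, step out — an appoggiatura.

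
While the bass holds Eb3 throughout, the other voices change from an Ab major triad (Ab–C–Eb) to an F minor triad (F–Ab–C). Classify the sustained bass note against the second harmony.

The harmony at that moment is F minor triad (F, Ab, C); Eb3 is not a chord tone.
It is held over (the same pitch as the preceding Eb3) and then sustained as the same pitch into the next harmony.
Sustained through a change of harmony — a pedal tone.

Pedal tone (pedal point).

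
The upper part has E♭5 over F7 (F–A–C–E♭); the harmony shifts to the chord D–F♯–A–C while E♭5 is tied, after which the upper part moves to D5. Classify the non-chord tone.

The harmony at that moment is D dominant seventh chord (D, F♯, A, C); E♭5 is not a chord tone.
It is held over (the same pitch as the preceding E♭5) and left by step down to D5.
Held over from the previous chord and resolving down by step — a suspension.

E♭5 is a suspension.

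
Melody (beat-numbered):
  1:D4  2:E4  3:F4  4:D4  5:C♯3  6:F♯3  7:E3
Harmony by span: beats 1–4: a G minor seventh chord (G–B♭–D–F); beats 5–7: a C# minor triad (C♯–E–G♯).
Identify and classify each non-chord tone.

E4 (beat 2) — passing tone; F♯3 (beat 6) — appoggiatura.

The harmony at that moment is G minor seventh chord (G, B♭, D, F); E4 is not a chord tone.
It is approached by step up from D4 and left by step up to F4.
Step in, step out in the same direction — a passing tone.
The harmony at that moment is C♯ minor triad (C♯, E, G♯); F♯3 is not a chord tone.
It is approached by leap up from C♯3 and left by step down to E3.
Leap in, step out — an appoggiatura.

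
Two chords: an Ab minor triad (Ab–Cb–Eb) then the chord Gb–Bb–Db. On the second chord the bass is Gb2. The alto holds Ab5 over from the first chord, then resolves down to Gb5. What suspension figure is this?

At the second chord the bass is Gb2. The suspended Ab5 lies a ninth above the bass; after resolving down by step to Gb5, the interval above the bass becomes an octave.
Suspension figures are named by those two intervals: 9–8.

9–8 suspension.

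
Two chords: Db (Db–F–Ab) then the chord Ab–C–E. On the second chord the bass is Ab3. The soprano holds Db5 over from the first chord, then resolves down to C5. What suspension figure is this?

At the second chord the bass is Ab3. The suspended Db5 lies a fourth above the bass; after resolving down by step to C5, the interval above the bass becomes a third.
Suspension figures are named by those two intervals: 4–3.

4–3 suspension.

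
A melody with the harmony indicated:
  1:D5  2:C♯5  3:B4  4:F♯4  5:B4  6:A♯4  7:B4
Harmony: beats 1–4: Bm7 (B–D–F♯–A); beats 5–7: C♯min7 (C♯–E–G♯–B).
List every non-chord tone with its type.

C♯5 (beat 2) — passing tone; A♯4 (beat 6) — neighbor tone.

The harmony at that moment is B minor seventh chord (B, D, F♯, A); C♯5 is not a chord tone.
It is approached by step down from D5 and left by step down to B4.
Step in, step out in the same direction — a passing tone.
The harmony at that moment is C♯ minor seventh chord (C♯, E, G♯, B); A♯4 is not a chord tone.
It is approached by step down from B4 and left by step up to B4.
Step away and step back to the same note — a neighbor tone (lower neighbor).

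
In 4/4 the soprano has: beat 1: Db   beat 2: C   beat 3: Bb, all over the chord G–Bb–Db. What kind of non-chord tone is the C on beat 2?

Passing tone.

The harmony at that moment is G diminished triad (G, Bb, Db); C is not a chord tone.
It is approached by step down from Db and left by step down to Bb.
Step in, step out in the same direction — a passing tone.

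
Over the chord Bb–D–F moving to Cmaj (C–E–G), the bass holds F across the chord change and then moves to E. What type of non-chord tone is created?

The harmony at that moment is C major triad (C, E, G); F is not a chord tone.
It is held over (the same pitch as the preceding F) and left by step down to E.
Held over from the previous chord and resolving down by step — a suspension.

F is a suspension.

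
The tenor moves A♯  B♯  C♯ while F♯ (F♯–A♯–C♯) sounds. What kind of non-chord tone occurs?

The harmony at that moment is F♯ major triad (F♯, A♯, C♯); B♯ is not a chord tone.
It is approached by step up from A♯ and left by step up to C♯.
Step in, step out in the same direction — a passing tone.

B♯ is a passing tone.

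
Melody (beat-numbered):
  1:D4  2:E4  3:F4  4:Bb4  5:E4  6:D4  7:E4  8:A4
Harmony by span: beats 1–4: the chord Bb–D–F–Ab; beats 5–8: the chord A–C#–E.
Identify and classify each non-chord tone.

E4 (beat 2) — passing tone; D4 (beat 6) — neighbor tone.

The harmony at that moment is Bb dominant seventh chord (Bb, D, F, Ab); E4 is not a chord tone.
It is approached by step up from D4 and left by step up to F4.
Step in, step out in the same direction — a passing tone.
The harmony at that moment is A major triad (A, C#, E); D4 is not a chord tone.
It is approached by step down from E4 and left by step up to E4.
Step away and step back to the same note — a neighbor tone (lower neighbor).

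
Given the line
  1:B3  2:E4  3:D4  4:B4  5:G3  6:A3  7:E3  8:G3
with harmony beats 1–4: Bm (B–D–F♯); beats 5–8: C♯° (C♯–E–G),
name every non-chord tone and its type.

E4 (beat 2) — appoggiatura; A3 (beat 6) — escape tone.

The harmony at that moment is B minor triad (B, D, F♯); E4 is not a chord tone.
It is approached by leap up from B3 and left by step down to D4.
Leap in, step out — an appoggiatura.
The harmony at that moment is C♯ diminished triad (C♯, E, G); A3 is not a chord tone.
It is approached by step up from G3 and left by leap down to E3.
Step in, leap out — an escape tone.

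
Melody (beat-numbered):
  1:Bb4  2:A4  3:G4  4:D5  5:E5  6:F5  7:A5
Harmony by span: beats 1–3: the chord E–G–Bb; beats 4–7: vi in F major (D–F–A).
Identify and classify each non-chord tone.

The harmony at that moment is E diminished triad (E, G, Bb); A4 is not a chord tone.
It is approached by step down from Bb4 and left by step down to G4.
Step in, step out in the same direction — a passing tone.
The harmony at that moment is D minor triad (D, F, A); E5 is not a chord tone.
It is approached by step up from D5 and left by step up to F5.
Step in, step out in the same direction — a passing tone.

A4 (beat 2) — passing tone; E5 (beat 5) — passing tone.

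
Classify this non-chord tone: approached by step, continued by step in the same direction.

Passing tone.

Approach: by step. Departure: by step, continuing in the same direction.
Stepwise on both sides with no change of direction means the note fills in the space between two different chord tones — a passing tone. (Had it turned back to its starting note it would be a neighbor tone instead.)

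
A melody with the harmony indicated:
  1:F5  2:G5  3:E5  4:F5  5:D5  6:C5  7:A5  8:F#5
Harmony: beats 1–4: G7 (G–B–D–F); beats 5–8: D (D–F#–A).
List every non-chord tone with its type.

The harmony at that moment is G dominant seventh chord (G, B, D, F); E5 is not a chord tone.
It is approached by leap down from G5 and left by step up to F5.
Leap in, step out — an appoggiatura.
The harmony at that moment is D major triad (D, F#, A); C5 is not a chord tone.
It is approached by step down from D5 and left by leap up to A5.
Step in, leap out — an escape tone.

E5 (beat 3) — appoggiatura; C5 (beat 6) — escape tone.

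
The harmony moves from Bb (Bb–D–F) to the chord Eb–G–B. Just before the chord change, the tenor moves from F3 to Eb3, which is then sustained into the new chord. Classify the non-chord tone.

Eb3 is an anticipation.

The harmony at that moment is Bb major triad (Bb, D, F); Eb3 is not a chord tone.
It is approached by step down from F3 and then sustained as the same pitch into the next harmony.
Arriving early and becoming a chord tone when the harmony changes — an anticipation.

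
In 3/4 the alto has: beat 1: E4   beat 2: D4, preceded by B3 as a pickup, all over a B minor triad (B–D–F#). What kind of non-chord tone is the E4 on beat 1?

The harmony at that moment is B minor triad (B, D, F#); E4 is not a chord tone.
It is approached by leap up from B3 and left by step down to D4.
Leap in, step out, metrically accented — an appoggiatura.

Appoggiatura.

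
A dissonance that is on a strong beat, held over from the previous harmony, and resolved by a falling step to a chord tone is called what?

Suspension.

Approach: by preparation — the pitch is first a chord tone, then held (tied or repeated) while the harmony changes under it. Departure: down by step. Metric position: strong.
A prepared dissonance that resolves downward by step — a suspension. (The same figure resolving upward would be a retardation.)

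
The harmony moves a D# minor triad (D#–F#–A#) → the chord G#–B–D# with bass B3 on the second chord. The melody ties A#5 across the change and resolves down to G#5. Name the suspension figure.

7–6 suspension.

At the second chord the bass is B3. The suspended A#5 lies a seventh above the bass; after resolving down by step to G#5, the interval above the bass becomes a sixth.
Suspension figures are named by those two intervals: 7–6.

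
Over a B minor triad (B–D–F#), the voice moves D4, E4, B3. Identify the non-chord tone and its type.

E4 is an escape tone.

The harmony at that moment is B minor triad (B, D, F#); E4 is not a chord tone.
It is approached by step up from D4 and left by leap down to B3.
Step in, leap out — an escape tone.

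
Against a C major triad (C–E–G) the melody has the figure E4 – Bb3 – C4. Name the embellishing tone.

Bb3 is an appoggiatura.

The harmony at that moment is C major triad (C, E, G); Bb3 is not a chord tone.
It is approached by leap down from E4 and left by step up to C4.
Leap in, step out — an appoggiatura.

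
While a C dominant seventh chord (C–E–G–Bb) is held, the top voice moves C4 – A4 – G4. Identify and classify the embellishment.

The harmony at that moment is C dominant seventh chord (C, E, G, Bb); A4 is not a chord tone.
It is approached by leap up from C4 and left by step down to G4.
Leap in, step out — an appoggiatura.

A4 is an appoggiatura.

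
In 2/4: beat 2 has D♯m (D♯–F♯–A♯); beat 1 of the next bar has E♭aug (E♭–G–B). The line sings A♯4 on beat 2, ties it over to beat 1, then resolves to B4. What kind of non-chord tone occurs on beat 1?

The harmony at that moment is E♭ augmented triad (E♭, G, B); A♯4 is not a chord tone.
It is held over (the same pitch as the preceding A♯4) and left by step up to B4.
Held over from the previous chord and resolving up by step — a retardation.

Retardation.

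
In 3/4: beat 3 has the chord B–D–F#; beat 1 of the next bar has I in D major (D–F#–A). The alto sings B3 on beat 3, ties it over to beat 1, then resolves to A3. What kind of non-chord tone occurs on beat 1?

Suspension.

The harmony at that moment is D major triad (D, F#, A); B3 is not a chord tone.
It is held over (the same pitch as the preceding B3) and left by step down to A3.
Held over from the previous chord and resolving down by step — a suspension.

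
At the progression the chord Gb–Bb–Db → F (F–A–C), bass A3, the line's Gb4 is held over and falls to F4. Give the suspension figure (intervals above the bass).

At the second chord the bass is A3. The suspended Gb4 lies a seventh above the bass; after resolving down by step to F4, the interval above the bass becomes a sixth.
Suspension figures are named by those two intervals: 7–6.

7–6 suspension.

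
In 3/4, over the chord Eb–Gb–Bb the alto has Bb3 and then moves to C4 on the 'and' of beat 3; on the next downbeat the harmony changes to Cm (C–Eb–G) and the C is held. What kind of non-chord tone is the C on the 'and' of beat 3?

Anticipation.

The harmony at that moment is Eb minor triad (Eb, Gb, Bb); C4 is not a chord tone.
It is approached by step up from Bb3 and then sustained as the same pitch into the next harmony.
Arriving early and becoming a chord tone when the harmony changes — an anticipation.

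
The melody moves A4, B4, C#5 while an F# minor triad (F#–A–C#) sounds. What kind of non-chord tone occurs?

The harmony at that moment is F# minor triad (F#, A, C#); B4 is not a chord tone.
It is approached by step up from A4 and left by step up to C#5.
Step in, step out in the same direction — a passing tone.

B4 is a passing tone.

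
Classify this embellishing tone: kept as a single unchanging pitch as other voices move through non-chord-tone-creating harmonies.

Approach: none. Departure: none — a single pitch is sustained while the chords change around it, passing through harmonies that do not contain it.
No melodic motion at all; the dissonance is created entirely by the moving harmonies against the stationary note — a pedal tone (pedal point).

Pedal tone.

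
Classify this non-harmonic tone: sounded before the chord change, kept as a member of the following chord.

Anticipation.

Approach: ahead of the chord change (typically by step), so it is dissonant against the current harmony. Departure: none — the same pitch is restated or held and is a chord tone of the new harmony.
Dissonant first, consonant once the harmony catches up: the note simply arrives early — an anticipation. (The reverse timing, consonant first and dissonant after the change, would be a suspension or retardation.)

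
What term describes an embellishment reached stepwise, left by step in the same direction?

Passing tone.

Approach: by step. Departure: by step, continuing in the same direction.
Stepwise on both sides with no change of direction means the note fills in the space between two different chord tones — a passing tone. (Had it turned back to its starting note it would be a neighbor tone instead.)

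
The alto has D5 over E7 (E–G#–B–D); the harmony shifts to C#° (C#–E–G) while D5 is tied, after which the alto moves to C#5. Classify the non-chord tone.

The harmony at that moment is C# diminished triad (C#, E, G); D5 is not a chord tone.
It is held over (the same pitch as the preceding D5) and left by step down to C#5.
Held over from the previous chord and resolving down by step — a suspension.

D5 is a suspension.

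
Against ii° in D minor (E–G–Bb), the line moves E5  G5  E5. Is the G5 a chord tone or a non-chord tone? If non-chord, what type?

Chord tone (the third of E diminished triad).

E diminished triad contains E, G, Bb; G is the third, so it is a chord tone.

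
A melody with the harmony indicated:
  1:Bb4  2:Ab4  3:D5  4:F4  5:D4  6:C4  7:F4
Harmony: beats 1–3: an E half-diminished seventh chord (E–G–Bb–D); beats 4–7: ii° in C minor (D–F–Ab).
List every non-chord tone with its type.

The harmony at that moment is E half-diminished seventh chord (E, G, Bb, D); Ab4 is not a chord tone.
It is approached by step down from Bb4 and left by leap up to D5.
Step in, leap out — an escape tone.
The harmony at that moment is D diminished triad (D, F, Ab); C4 is not a chord tone.
It is approached by step down from D4 and left by leap up to F4.
Step in, leap out — an escape tone.

Ab4 (beat 2) — escape tone; C4 (beat 6) — escape tone.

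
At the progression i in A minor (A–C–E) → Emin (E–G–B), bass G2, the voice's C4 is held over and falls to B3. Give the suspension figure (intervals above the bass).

At the second chord the bass is G2. The suspended C4 lies a fourth above the bass; after resolving down by step to B3, the interval above the bass becomes a third.
Suspension figures are named by those two intervals: 4–3.

4–3 suspension.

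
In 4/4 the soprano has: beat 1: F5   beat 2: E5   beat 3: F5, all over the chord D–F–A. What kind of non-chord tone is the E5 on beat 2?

Lower neighbor tone.

The harmony at that moment is D minor triad (D, F, A); E5 is not a chord tone.
It is approached by step down from F5 and left by step up to F5.
Step away and step back to the same note — a neighbor tone (lower neighbor).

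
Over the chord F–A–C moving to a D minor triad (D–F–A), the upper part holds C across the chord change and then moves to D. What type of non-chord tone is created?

The harmony at that moment is D minor triad (D, F, A); C is not a chord tone.
It is held over (the same pitch as the preceding C) and left by step up to D.
Held over from the previous chord and resolving up by step — a retardation.

C is a retardation.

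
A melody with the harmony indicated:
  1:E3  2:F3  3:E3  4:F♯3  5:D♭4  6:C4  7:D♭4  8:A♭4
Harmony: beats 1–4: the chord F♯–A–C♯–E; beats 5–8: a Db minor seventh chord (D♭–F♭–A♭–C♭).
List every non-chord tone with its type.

F3 (beat 2) — neighbor tone; C4 (beat 6) — neighbor tone.

The harmony at that moment is F♯ minor seventh chord (F♯, A, C♯, E); F3 is not a chord tone.
It is approached by step up from E3 and left by step down to E3.
Step away and step back to the same note — a neighbor tone (upper neighbor).
The harmony at that moment is D♭ minor seventh chord (D♭, F♭, A♭, C♭); C4 is not a chord tone.
It is approached by step down from D♭4 and left by step up to D♭4.
Step away and step back to the same note — a neighbor tone (lower neighbor).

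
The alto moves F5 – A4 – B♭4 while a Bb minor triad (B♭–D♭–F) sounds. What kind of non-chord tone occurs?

A4 is an appoggiatura.

The harmony at that moment is B♭ minor triad (B♭, D♭, F); A4 is not a chord tone.
It is approached by leap down from F5 and left by step up to B♭4.
Leap in, step out — an appoggiatura.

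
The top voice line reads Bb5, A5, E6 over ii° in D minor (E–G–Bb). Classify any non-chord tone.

A5 is an escape tone.

The harmony at that moment is E diminished triad (E, G, Bb); A5 is not a chord tone.
It is approached by step down from Bb5 and left by leap up to E6.
Step in, leap out — an escape tone.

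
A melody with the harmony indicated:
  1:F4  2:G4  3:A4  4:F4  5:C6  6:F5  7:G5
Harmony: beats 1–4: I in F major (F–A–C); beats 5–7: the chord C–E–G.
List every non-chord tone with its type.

G4 (beat 2) — passing tone; F5 (beat 6) — appoggiatura.

The harmony at that moment is F major triad (F, A, C); G4 is not a chord tone.
It is approached by step up from F4 and left by step up to A4.
Step in, step out in the same direction — a passing tone.
The harmony at that moment is C major triad (C, E, G); F5 is not a chord tone.
It is approached by leap down from C6 and left by step up to G5.
Leap in, step out — an appoggiatura.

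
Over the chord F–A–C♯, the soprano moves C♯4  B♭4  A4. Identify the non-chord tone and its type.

B♭4 is an appoggiatura.

The harmony at that moment is F augmented triad (F, A, C♯); B♭4 is not a chord tone.
It is approached by leap up from C♯4 and left by step down to A4.
Leap in, step out — an appoggiatura.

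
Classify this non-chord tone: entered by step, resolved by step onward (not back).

Approach: by step. Departure: by step, continuing in the same direction.
Stepwise on both sides with no change of direction means the note fills in the space between two different chord tones — a passing tone. (Had it turned back to its starting note it would be a neighbor tone instead.)

Passing tone.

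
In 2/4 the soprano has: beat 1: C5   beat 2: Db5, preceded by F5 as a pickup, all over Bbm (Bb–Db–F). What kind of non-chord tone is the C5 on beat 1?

The harmony at that moment is Bb minor triad (Bb, Db, F); C5 is not a chord tone.
It is approached by leap down from F5 and left by step up to Db5.
Leap in, step out, metrically accented — an appoggiatura.

Appoggiatura.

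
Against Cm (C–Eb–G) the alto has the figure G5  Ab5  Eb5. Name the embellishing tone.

The harmony at that moment is C minor triad (C, Eb, G); Ab5 is not a chord tone.
It is approached by step up from G5 and left by leap down to Eb5.
Step in, leap out — an escape tone.

Ab5 is an escape tone.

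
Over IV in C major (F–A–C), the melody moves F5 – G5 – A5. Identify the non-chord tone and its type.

The harmony at that moment is F major triad (F, A, C); G5 is not a chord tone.
It is approached by step up from F5 and left by step up to A5.
Step in, step out in the same direction — a passing tone.

G5 is a passing tone.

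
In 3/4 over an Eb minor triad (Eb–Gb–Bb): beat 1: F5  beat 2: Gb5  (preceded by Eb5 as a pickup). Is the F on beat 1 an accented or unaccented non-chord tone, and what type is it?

Accented passing tone.

The harmony at that moment is Eb minor triad (Eb, Gb, Bb); F5 is not a chord tone.
It is approached by step up from Eb5 and left by step up to Gb5.
Step in, step out in the same direction — a passing tone.
It falls on the downbeat, so it is accented.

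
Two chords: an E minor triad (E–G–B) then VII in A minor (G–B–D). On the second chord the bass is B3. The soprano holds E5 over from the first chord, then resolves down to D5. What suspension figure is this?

4–3 suspension.

At the second chord the bass is B3. The suspended E5 lies a fourth above the bass; after resolving down by step to D5, the interval above the bass becomes a third.
Suspension figures are named by those two intervals: 4–3.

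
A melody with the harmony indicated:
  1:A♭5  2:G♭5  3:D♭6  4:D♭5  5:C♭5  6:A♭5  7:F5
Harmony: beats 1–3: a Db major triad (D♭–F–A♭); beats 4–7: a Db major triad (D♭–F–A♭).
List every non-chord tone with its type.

The harmony at that moment is D♭ major triad (D♭, F, A♭); G♭5 is not a chord tone.
It is approached by step down from A♭5 and left by leap up to D♭6.
Step in, leap out — an escape tone.
The harmony at that moment is D♭ major triad (D♭, F, A♭); C♭5 is not a chord tone.
It is approached by step down from D♭5 and left by leap up to A♭5.
Step in, leap out — an escape tone.

G♭5 (beat 2) — escape tone; C♭5 (beat 5) — escape tone.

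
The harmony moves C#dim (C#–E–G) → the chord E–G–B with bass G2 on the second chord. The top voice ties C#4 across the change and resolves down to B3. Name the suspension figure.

At the second chord the bass is G2. The suspended C#4 lies a fourth above the bass; after resolving down by step to B3, the interval above the bass becomes a third.
Suspension figures are named by those two intervals: 4–3.

4–3 suspension.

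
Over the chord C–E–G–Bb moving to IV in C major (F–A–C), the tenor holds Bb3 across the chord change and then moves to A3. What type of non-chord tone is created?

Bb3 is a suspension.

The harmony at that moment is F major triad (F, A, C); Bb3 is not a chord tone.
It is held over (the same pitch as the preceding Bb3) and left by step down to A3.
Held over from the previous chord and resolving down by step — a suspension.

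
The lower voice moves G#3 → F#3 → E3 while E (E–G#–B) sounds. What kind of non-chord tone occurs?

F#3 is a passing tone.

The harmony at that moment is E major triad (E, G#, B); F#3 is not a chord tone.
It is approached by step down from G#3 and left by step down to E3.
Step in, step out in the same direction — a passing tone.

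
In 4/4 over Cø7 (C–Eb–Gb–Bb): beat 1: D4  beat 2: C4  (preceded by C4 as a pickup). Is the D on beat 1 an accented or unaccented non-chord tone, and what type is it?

The harmony at that moment is C half-diminished seventh chord (C, Eb, Gb, Bb); D4 is not a chord tone.
It is approached by step up from C4 and left by step down to C4.
Step away and step back to the same note — a neighbor tone (upper neighbor).
It falls on the downbeat, so it is accented.

Accented neighbor tone.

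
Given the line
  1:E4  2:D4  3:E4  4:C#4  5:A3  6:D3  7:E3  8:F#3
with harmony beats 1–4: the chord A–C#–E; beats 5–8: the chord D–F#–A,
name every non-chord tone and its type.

The harmony at that moment is A major triad (A, C#, E); D4 is not a chord tone.
It is approached by step down from E4 and left by step up to E4.
Step away and step back to the same note — a neighbor tone (lower neighbor).
The harmony at that moment is D major triad (D, F#, A); E3 is not a chord tone.
It is approached by step up from D3 and left by step up to F#3.
Step in, step out in the same direction — a passing tone.

D4 (beat 2) — neighbor tone; E3 (beat 7) — passing tone.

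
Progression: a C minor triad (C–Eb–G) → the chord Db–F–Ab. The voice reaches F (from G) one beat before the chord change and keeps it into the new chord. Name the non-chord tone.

The harmony at that moment is C minor triad (C, Eb, G); F is not a chord tone.
It is approached by step down from G and then sustained as the same pitch into the next harmony.
Arriving early and becoming a chord tone when the harmony changes — an anticipation.

F is an anticipation.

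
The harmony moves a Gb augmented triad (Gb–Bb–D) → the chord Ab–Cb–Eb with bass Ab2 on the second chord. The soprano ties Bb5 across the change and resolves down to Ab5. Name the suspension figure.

9–8 suspension.

At the second chord the bass is Ab2. The suspended Bb5 lies a ninth above the bass; after resolving down by step to Ab5, the interval above the bass becomes an octave.
Suspension figures are named by those two intervals: 9–8.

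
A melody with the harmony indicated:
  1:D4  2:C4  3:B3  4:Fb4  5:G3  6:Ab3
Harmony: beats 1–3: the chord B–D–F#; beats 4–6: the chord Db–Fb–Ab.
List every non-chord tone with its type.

The harmony at that moment is B minor triad (B, D, F#); C4 is not a chord tone.
It is approached by step down from D4 and left by step down to B3.
Step in, step out in the same direction — a passing tone.
The harmony at that moment is Db minor triad (Db, Fb, Ab); G3 is not a chord tone.
It is approached by leap down from Fb4 and left by step up to Ab3.
Leap in, step out — an appoggiatura.

C4 (beat 2) — passing tone; G3 (beat 5) — appoggiatura.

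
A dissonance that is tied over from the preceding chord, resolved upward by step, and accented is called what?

Retardation.

Approach: by preparation — the pitch is first a chord tone, then held (tied or repeated) while the harmony changes under it. Departure: up by step. Metric position: strong.
A prepared dissonance that resolves upward by step — a retardation. (The same figure resolving downward would be a suspension.)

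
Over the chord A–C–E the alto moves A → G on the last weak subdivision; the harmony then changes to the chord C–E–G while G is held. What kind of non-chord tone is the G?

G is an anticipation.

The harmony at that moment is A minor triad (A, C, E); G is not a chord tone.
It is approached by step down from A and then sustained as the same pitch into the next harmony.
Arriving early and becoming a chord tone when the harmony changes — an anticipation.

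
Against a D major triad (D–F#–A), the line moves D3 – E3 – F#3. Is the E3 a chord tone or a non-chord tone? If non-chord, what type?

The harmony at that moment is D major triad (D, F#, A); E3 is not a chord tone.
It is approached by step up from D3 and left by step up to F#3.
Step in, step out in the same direction — a passing tone.

Non-chord tone — a passing tone.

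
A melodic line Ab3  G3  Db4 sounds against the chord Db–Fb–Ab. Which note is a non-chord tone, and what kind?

G3 is an escape tone.

The harmony at that moment is Db minor triad (Db, Fb, Ab); G3 is not a chord tone.
It is approached by step down from Ab3 and left by leap up to Db4.
Step in, leap out — an escape tone.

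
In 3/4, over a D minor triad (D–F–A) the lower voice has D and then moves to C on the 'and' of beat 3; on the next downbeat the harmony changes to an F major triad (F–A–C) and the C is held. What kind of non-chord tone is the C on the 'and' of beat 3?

The harmony at that moment is D minor triad (D, F, A); C is not a chord tone.
It is approached by step down from D and then sustained as the same pitch into the next harmony.
Arriving early and becoming a chord tone when the harmony changes — an anticipation.

Anticipation.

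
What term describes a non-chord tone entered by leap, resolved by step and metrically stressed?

Approach: by leap. Departure: by step. Metric position: strong.
Leap in, step out, in a metrically strong position — an appoggiatura. (It is the mirror image of the escape tone, which steps in and leaps out from a weak position.)

Appoggiatura.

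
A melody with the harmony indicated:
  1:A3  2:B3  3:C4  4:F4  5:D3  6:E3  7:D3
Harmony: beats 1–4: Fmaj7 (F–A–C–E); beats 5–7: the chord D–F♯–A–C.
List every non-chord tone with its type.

B3 (beat 2) — passing tone; E3 (beat 6) — neighbor tone.

The harmony at that moment is F major seventh chord (F, A, C, E); B3 is not a chord tone.
It is approached by step up from A3 and left by step up to C4.
Step in, step out in the same direction — a passing tone.
The harmony at that moment is D dominant seventh chord (D, F♯, A, C); E3 is not a chord tone.
It is approached by step up from D3 and left by step down to D3.
Step away and step back to the same note — a neighbor tone (upper neighbor).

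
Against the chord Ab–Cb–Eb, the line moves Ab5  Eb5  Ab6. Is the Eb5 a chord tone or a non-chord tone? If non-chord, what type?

Chord tone (the fifth of Ab minor triad).

Ab minor triad contains Ab, Cb, Eb; Eb is the fifth, so it is a chord tone.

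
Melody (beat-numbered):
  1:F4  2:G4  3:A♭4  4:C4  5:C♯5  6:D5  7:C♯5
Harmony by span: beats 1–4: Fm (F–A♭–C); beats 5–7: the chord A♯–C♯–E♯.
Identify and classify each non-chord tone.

G4 (beat 2) — passing tone; D5 (beat 6) — neighbor tone.

The harmony at that moment is F minor triad (F, A♭, C); G4 is not a chord tone.
It is approached by step up from F4 and left by step up to A♭4.
Step in, step out in the same direction — a passing tone.
The harmony at that moment is A♯ minor triad (A♯, C♯, E♯); D5 is not a chord tone.
It is approached by step up from C♯5 and left by step down to C♯5.
Step away and step back to the same note — a neighbor tone (upper neighbor).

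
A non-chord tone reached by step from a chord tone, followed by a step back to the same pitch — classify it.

Neighbor tone.

Approach: by step. Departure: by step in the opposite direction, back to the starting pitch.
Stepwise on both sides but reversing to return to the same chord tone — a neighbor tone. (Had it continued onward in the same direction it would be a passing tone instead.)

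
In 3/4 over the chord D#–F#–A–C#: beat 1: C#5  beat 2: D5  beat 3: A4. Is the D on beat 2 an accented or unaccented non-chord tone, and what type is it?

Unaccented escape tone.

The harmony at that moment is D# half-diminished seventh chord (D#, F#, A, C#); D5 is not a chord tone.
It is approached by step up from C#5 and left by leap down to A4.
Step in, leap out — an escape tone.
It falls on a weak beat, so it is unaccented.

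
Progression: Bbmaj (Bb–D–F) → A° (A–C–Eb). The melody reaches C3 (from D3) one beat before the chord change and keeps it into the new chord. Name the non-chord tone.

C3 is an anticipation.

The harmony at that moment is Bb major triad (Bb, D, F); C3 is not a chord tone.
It is approached by step down from D3 and then sustained as the same pitch into the next harmony.
Arriving early and becoming a chord tone when the harmony changes — an anticipation.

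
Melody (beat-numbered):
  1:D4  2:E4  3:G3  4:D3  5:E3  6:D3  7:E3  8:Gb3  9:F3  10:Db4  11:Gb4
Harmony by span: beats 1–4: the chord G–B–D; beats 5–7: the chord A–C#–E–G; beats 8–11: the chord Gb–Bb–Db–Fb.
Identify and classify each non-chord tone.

E4 (beat 2) — escape tone; D3 (beat 6) — neighbor tone; F3 (beat 9) — escape tone.

The harmony at that moment is G major triad (G, B, D); E4 is not a chord tone.
It is approached by step up from D4 and left by leap down to G3.
Step in, leap out — an escape tone.
The harmony at that moment is A dominant seventh chord (A, C#, E, G); D3 is not a chord tone.
It is approached by step down from E3 and left by step up to E3.
Step away and step back to the same note — a neighbor tone (lower neighbor).
The harmony at that moment is Gb dominant seventh chord (Gb, Bb, Db, Fb); F3 is not a chord tone.
It is approached by step down from Gb3 and left by leap up to Db4.
Step in, leap out — an escape tone.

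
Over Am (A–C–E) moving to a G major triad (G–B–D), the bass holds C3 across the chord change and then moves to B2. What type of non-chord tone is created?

C3 is a suspension.

The harmony at that moment is G major triad (G, B, D); C3 is not a chord tone.
It is held over (the same pitch as the preceding C3) and left by step down to B2.
Held over from the previous chord and resolving down by step — a suspension.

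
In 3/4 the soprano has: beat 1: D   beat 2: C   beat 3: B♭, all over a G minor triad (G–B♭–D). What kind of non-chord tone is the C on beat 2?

The harmony at that moment is G minor triad (G, B♭, D); C is not a chord tone.
It is approached by step down from D and left by step down to B♭.
Step in, step out in the same direction — a passing tone.

Passing tone.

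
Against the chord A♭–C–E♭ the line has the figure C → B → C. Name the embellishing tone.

The harmony at that moment is A♭ major triad (A♭, C, E♭); B is not a chord tone.
It is approached by step down from C and left by step up to C.
Step away and step back to the same note — a neighbor tone (lower neighbor).

B is a neighbor tone.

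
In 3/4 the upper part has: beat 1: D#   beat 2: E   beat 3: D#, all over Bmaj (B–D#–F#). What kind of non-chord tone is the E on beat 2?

The harmony at that moment is B major triad (B, D#, F#); E is not a chord tone.
It is approached by step up from D# and left by step down to D#.
Step away and step back to the same note — a neighbor tone (upper neighbor).

Upper neighbor tone.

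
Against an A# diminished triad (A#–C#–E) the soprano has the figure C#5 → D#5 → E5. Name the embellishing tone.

D#5 is a passing tone.

The harmony at that moment is A# diminished triad (A#, C#, E); D#5 is not a chord tone.
It is approached by step up from C#5 and left by step up to E5.
Step in, step out in the same direction — a passing tone.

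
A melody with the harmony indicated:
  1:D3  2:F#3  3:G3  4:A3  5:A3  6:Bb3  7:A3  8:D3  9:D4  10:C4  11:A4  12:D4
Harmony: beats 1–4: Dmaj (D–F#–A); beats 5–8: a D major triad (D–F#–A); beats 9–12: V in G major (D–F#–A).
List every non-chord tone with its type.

The harmony at that moment is D major triad (D, F#, A); G3 is not a chord tone.
It is approached by step up from F#3 and left by step up to A3.
Step in, step out in the same direction — a passing tone.
The harmony at that moment is D major triad (D, F#, A); Bb3 is not a chord tone.
It is approached by step up from A3 and left by step down to A3.
Step away and step back to the same note — a neighbor tone (upper neighbor).
The harmony at that moment is D major triad (D, F#, A); C4 is not a chord tone.
It is approached by step down from D4 and left by leap up to A4.
Step in, leap out — an escape tone.

G3 (beat 3) — passing tone; Bb3 (beat 6) — neighbor tone; C4 (beat 10) — escape tone.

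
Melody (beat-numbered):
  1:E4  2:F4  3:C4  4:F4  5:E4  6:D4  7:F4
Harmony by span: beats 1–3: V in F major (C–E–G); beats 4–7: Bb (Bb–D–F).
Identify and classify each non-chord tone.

F4 (beat 2) — escape tone; E4 (beat 5) — passing tone.

The harmony at that moment is C major triad (C, E, G); F4 is not a chord tone.
It is approached by step up from E4 and left by leap down to C4.
Step in, leap out — an escape tone.
The harmony at that moment is Bb major triad (Bb, D, F); E4 is not a chord tone.
It is approached by step down from F4 and left by step down to D4.
Step in, step out in the same direction — a passing tone.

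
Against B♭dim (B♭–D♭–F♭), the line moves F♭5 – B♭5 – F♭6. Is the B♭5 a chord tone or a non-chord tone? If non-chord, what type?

Chord tone (the root of Bb diminished triad).

Bb diminished triad contains B♭, D♭, F♭; B♭ is the root, so it is a chord tone.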